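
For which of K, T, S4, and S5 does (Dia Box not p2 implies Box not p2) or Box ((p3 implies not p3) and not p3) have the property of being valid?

S5

S5-tableau for the negation not ((Dia Box not p2 implies Box not p2) or Box ((p3 implies not p3) and not p3)):
1. not ((Dia Box not p2 implies Box not p2) or Box ((p3 implies not p3) and not p3)), 0
2. not (Dia Box not p2 implies Box not p2), 0
3. not Box ((p3 implies not p3) and not p3), 0
4. Dia Box not p2, 0
5. not Box not p2, 0
6. not ((p3 implies not p3) and not p3), 1
7. not (p3 implies not p3), 1
8. p3, 1
9. Box not p2, 2
10. not p2, 0
11. not p2, 1
12. not p2, 2
13. p2, 3
14. not p2, 3
Accessibility: 0R0, 0R1, 0R2, 0R3, 1R0, 1R1, 1R2, 1R3, 2R0, 2R1, 2R2, 2R3, 3R0, 3R1, 3R2, 3R3
Branch closes: p2 and not p2 both at 3.
Every branch closes (one shown): valid in S5.
S4-tableau for the negation not ((Dia Box not p2 implies Box not p2) or Box ((p3 implies not p3) and not p3)):
1. not ((Dia Box not p2 implies Box not p2) or Box ((p3 implies not p3) and not p3)), 0
2. not (Dia Box not p2 implies Box not p2), 0
3. not Box ((p3 implies not p3) and not p3), 0
4. Dia Box not p2, 0
5. not Box not p2, 0
6. not ((p3 implies not p3) and not p3), 1
7. p3, 1
8. Box not p2, 2
9. not p2, 2
10. p2, 3
Accessibility: 0R0, 0R1, 0R2, 0R3, 1R1, 2R2, 3R3
Complete open branch: countermodel on an S4-frame, so not valid in S4, nor in K, T (the same frame is also a K-frame and a T-frame).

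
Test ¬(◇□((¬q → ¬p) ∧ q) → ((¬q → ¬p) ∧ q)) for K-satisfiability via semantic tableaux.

1. ¬(◇□((¬q → ¬p) ∧ q) → ((¬q → ¬p) ∧ q)), w0
2. ◇□((¬q → ¬p) ∧ q), w0
3. ¬((¬q → ¬p) ∧ q), w0
4. ¬q, w0
5. □((¬q → ¬p) ∧ q), w1
Accessibility: w0Rw1

Satisfiable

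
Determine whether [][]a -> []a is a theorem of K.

Not valid

Tableau for the negation ~([][]a -> []a):
1. ~([][]a -> []a), 0
2. [][]a, 0   [~->-rule on 1]
3. ~[]a, 0   [~->-rule on 1]
4. ~a, 1   [~[]-rule on 3: fresh world 1, 0R1]
5. []a, 1   [[]-rule on 2 via 0R1]
Accessibility: 0R1
The negation has an open branch (countermodel exists).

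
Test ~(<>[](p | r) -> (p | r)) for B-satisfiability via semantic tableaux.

1. ~(<>[](p | r) -> (p | r)), u
2. <>[](p | r), u   [~->-rule on 1]
3. ~(p | r), u   [~->-rule on 1]
4. ~p, u   [~|-rule on 3]
5. ~r, u   [~|-rule on 3]
6. [](p | r), v   [<>-rule on 2: fresh world v, uRv]
7. p | r, u   [[]-rule on 6 via vRu]
8. p | r, v   [[]-rule on 6 via vRv]
9. r, u   [|-rule on 7 (branches; this branch)]
Accessibility: uRu, uRv, vRu, vRv
Branch closes: r and ~r both at u.
Every branch closes; the branch above is one of them.

No, unsatisfiable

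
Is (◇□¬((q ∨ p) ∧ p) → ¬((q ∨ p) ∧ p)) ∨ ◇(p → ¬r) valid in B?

Yes, valid

Tableau for the negation ¬((◇□¬((q ∨ p) ∧ p) → ¬((q ∨ p) ∧ p)) ∨ ◇(p → ¬r)):
1. ¬((◇□¬((q ∨ p) ∧ p) → ¬((q ∨ p) ∧ p)) ∨ ◇(p → ¬r)), 0
2. ¬(◇□¬((q ∨ p) ∧ p) → ¬((q ∨ p) ∧ p)), 0   [¬∨-rule on 1]
3. ¬◇(p → ¬r), 0   [¬∨-rule on 1]
4. ◇□¬((q ∨ p) ∧ p), 0   [¬→-rule on 2]
5. (q ∨ p) ∧ p, 0   [¬→-rule on 2]
6. q ∨ p, 0   [∧-rule on 5]
7. p, 0   [∧-rule on 5]
8. ¬(p → ¬r), 0   [¬◇-rule on 3 via 0R0]
9. r, 0   [¬→-rule on 8]
10. □¬((q ∨ p) ∧ p), 1   [◇-rule on 4: fresh world 1, 0R1]
11. ¬(p → ¬r), 1   [¬◇-rule on 3 via 0R1]
12. p, 1   [¬→-rule on 11]
13. r, 1   [¬→-rule on 11]
14. ¬((q ∨ p) ∧ p), 0   [□-rule on 10 via 1R0]
15. ¬((q ∨ p) ∧ p), 1   [□-rule on 10 via 1R1]
16. ¬(q ∨ p), 0   [¬∧-rule on 14 (branches; this branch)]
17. ¬q, 0   [¬∨-rule on 16]
18. ¬p, 0   [¬∨-rule on 16]
Accessibility: 0R0, 0R1, 1R0, 1R1
Branch closes: p and ¬p both at 0.
All branches of the negation close; one closing branch shown above.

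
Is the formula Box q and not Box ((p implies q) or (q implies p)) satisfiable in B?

1. Box q and not Box ((p implies q) or (q implies p)), u
2. Box q, u   [and-rule on 1]
3. not Box ((p implies q) or (q implies p)), u   [and-rule on 1]
4. q, u   [Box-rule on 2 via uRu]
5. not ((p implies q) or (q implies p)), v   [neg-Box-rule on 3: fresh world v, uRv]
6. not (p implies q), v   [neg-or-rule on 5]
7. not (q implies p), v   [neg-or-rule on 5]
8. p, v   [neg-implies-rule on 6]
9. not q, v   [neg-implies-rule on 6]
10. q, v   [neg-implies-rule on 7]
11. not p, v   [neg-implies-rule on 7]
Accessibility: uRu, uRv, vRu, vRv
Branch closes: q and not q both at v.
Every branch closes; the branch above is one of them.

Unsatisfiable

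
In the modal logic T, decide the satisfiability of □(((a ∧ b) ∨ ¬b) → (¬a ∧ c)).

1. □(((a ∧ b) ∨ ¬b) → (¬a ∧ c)), u
2. ((a ∧ b) ∨ ¬b) → (¬a ∧ c), u
3. ¬a ∧ c, u
4. ¬a, u
5. c, u
Accessibility: uRu

Satisfiable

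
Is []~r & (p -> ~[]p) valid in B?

Invalid (countermodel exists)

Tableau for the negation ~([]~r & (p -> ~[]p)):
1. ~([]~r & (p -> ~[]p)), u
2. ~(p -> ~[]p), u   [~&-rule on 1 (branches; this branch)]
3. p, u   [~->-rule on 2]
4. []p, u   [~->-rule on 2]
Accessibility: uRu
The negation has an open branch (countermodel exists).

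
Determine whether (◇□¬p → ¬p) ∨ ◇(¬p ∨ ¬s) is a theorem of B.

Valid in B

Tableau for the negation ¬((◇□¬p → ¬p) ∨ ◇(¬p ∨ ¬s)):
1. ¬((◇□¬p → ¬p) ∨ ◇(¬p ∨ ¬s)), 0
2. ¬(◇□¬p → ¬p), 0
3. ¬◇(¬p ∨ ¬s), 0
4. ◇□¬p, 0
5. p, 0
6. ¬(¬p ∨ ¬s), 0
7. s, 0
8. □¬p, 1
9. ¬(¬p ∨ ¬s), 1
10. p, 1
11. s, 1
12. ¬p, 0
Accessibility: 0R0, 0R1, 1R0, 1R1
Branch closes: p and ¬p both at 0.
Every branch of the negation's tableau closes; the branch above is one of them.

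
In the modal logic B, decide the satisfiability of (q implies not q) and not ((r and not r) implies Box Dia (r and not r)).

Unsatisfiable

1. (q implies not q) and not ((r and not r) implies Box Dia (r and not r)), 0
2. q implies not q, 0
3. not ((r and not r) implies Box Dia (r and not r)), 0
4. r and not r, 0
5. not Box Dia (r and not r), 0
6. r, 0
7. not r, 0
Accessibility: 0R0
Branch closes: r and not r both at 0.
Every branch closes; the branch above is one of them.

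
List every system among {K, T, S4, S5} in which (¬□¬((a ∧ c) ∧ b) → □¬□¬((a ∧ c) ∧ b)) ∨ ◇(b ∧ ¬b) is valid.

S5

S4-tableau for the negation ¬((¬□¬((a ∧ c) ∧ b) → □¬□¬((a ∧ c) ∧ b)) ∨ ◇(b ∧ ¬b)):
1. ¬((¬□¬((a ∧ c) ∧ b) → □¬□¬((a ∧ c) ∧ b)) ∨ ◇(b ∧ ¬b)), w0
2. ¬(¬□¬((a ∧ c) ∧ b) → □¬□¬((a ∧ c) ∧ b)), w0
3. ¬◇(b ∧ ¬b), w0
4. ¬□¬((a ∧ c) ∧ b), w0
5. ¬□¬□¬((a ∧ c) ∧ b), w0
6. ¬(b ∧ ¬b), w0
7. b, w0
8. (a ∧ c) ∧ b, w1
9. a ∧ c, w1
10. b, w1
11. a, w1
12. c, w1
13. ¬(b ∧ ¬b), w1
14. □¬((a ∧ c) ∧ b), w2
15. ¬(b ∧ ¬b), w2
16. ¬((a ∧ c) ∧ b), w2
17. b, w2
18. ¬(a ∧ c), w2
19. ¬c, w2
Accessibility: w0Rw0, w0Rw1, w0Rw2, w1Rw1, w2Rw2
Complete open branch: countermodel on an S4-frame, so not valid in S4, nor in K, T (the same frame is also a K-frame and a T-frame).
S5-tableau for the negation ¬((¬□¬((a ∧ c) ∧ b) → □¬□¬((a ∧ c) ∧ b)) ∨ ◇(b ∧ ¬b)):
1. ¬((¬□¬((a ∧ c) ∧ b) → □¬□¬((a ∧ c) ∧ b)) ∨ ◇(b ∧ ¬b)), w0
2. ¬(¬□¬((a ∧ c) ∧ b) → □¬□¬((a ∧ c) ∧ b)), w0
3. ¬◇(b ∧ ¬b), w0
4. ¬□¬((a ∧ c) ∧ b), w0
5. ¬□¬□¬((a ∧ c) ∧ b), w0
6. ¬(b ∧ ¬b), w0
7. b, w0
8. (a ∧ c) ∧ b, w1
9. a ∧ c, w1
10. b, w1
11. a, w1
12. c, w1
13. ¬(b ∧ ¬b), w1
14. □¬((a ∧ c) ∧ b), w2
15. ¬(b ∧ ¬b), w2
16. ¬((a ∧ c) ∧ b), w0
17. ¬((a ∧ c) ∧ b), w1
18. ¬((a ∧ c) ∧ b), w2
19. b, w2
20. ¬(a ∧ c), w0
21. ¬(a ∧ c), w1
22. ¬(a ∧ c), w2
23. ¬c, w0
24. ¬c, w1
Accessibility: w0Rw0, w0Rw1, w0Rw2, w1Rw0, w1Rw1, w1Rw2, w2Rw0, w2Rw1, w2Rw2
Branch closes: c and ¬c both at w1.
Every branch closes (one shown): valid in S5.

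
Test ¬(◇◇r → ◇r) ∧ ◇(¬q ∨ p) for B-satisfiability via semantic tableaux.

1. ¬(◇◇r → ◇r) ∧ ◇(¬q ∨ p), u
2. ¬(◇◇r → ◇r), u
3. ◇(¬q ∨ p), u
4. ◇◇r, u
5. ¬◇r, u
6. ¬r, u
7. ¬q ∨ p, v
8. ¬r, v
9. p, v
10. ◇r, w
11. ¬r, w
12. r, x
Accessibility: uRu, uRv, uRw, vRu, vRv, wRu, wRw, wRx, xRw, xRx

Satisfiable (open branch found)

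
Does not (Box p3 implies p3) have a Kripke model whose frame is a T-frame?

1. not (Box p3 implies p3), u
2. Box p3, u   [neg-implies-rule on 1]
3. not p3, u   [neg-implies-rule on 1]
4. p3, u   [Box-rule on 2 via uRu]
Accessibility: uRu
Branch closes: p3 and not p3 both at u.
(One branch shown.) All branches close.

Unsatisfiable (every branch closes)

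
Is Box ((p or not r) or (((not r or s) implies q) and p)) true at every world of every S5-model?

Tableau for the negation not Box ((p or not r) or (((not r or s) implies q) and p)):
1. not Box ((p or not r) or (((not r or s) implies q) and p)), u
2. not ((p or not r) or (((not r or s) implies q) and p)), v   [neg-Box-rule on 1: fresh world v, uRv]
3. not (p or not r), v   [neg-or-rule on 2]
4. not (((not r or s) implies q) and p), v   [neg-or-rule on 2]
5. not p, v   [neg-or-rule on 3]
6. r, v   [neg-or-rule on 3]
Accessibility: uRu, uRv, vRu, vRv
The negation has an open branch (countermodel exists).

Invalid (countermodel exists)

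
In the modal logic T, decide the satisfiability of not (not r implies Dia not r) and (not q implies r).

Unsatisfiable

1. not (not r implies Dia not r) and (not q implies r), w0
2. not (not r implies Dia not r), w0   [and-rule on 1]
3. not q implies r, w0   [and-rule on 1]
4. not r, w0   [neg-implies-rule on 2]
5. not Dia not r, w0   [neg-implies-rule on 2]
6. r, w0   [neg-Dia-rule on 5 via w0Rw0]
Accessibility: w0Rw0
Branch closes: r and not r both at w0.
(One branch shown.) All branches close.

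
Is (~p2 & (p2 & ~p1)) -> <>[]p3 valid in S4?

Valid in S4

Tableau for the negation ~((~p2 & (p2 & ~p1)) -> <>[]p3):
1. ~((~p2 & (p2 & ~p1)) -> <>[]p3), w0
2. ~p2 & (p2 & ~p1), w0
3. ~<>[]p3, w0
4. ~p2, w0
5. p2 & ~p1, w0
6. p2, w0
7. ~p1, w0
Accessibility: w0Rw0
Branch closes: p2 and ~p2 both at w0.
All branches of the negation close; one closing branch shown above.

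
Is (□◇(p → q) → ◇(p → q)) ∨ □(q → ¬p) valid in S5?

Tableau for the negation ¬((□◇(p → q) → ◇(p → q)) ∨ □(q → ¬p)):
1. ¬((□◇(p → q) → ◇(p → q)) ∨ □(q → ¬p)), 0
2. ¬(□◇(p → q) → ◇(p → q)), 0
3. ¬□(q → ¬p), 0
4. □◇(p → q), 0
5. ¬◇(p → q), 0
6. ◇(p → q), 0
7. ¬(p → q), 0
8. p, 0
9. ¬q, 0
10. ¬(q → ¬p), 1
11. q, 1
12. p, 1
13. ◇(p → q), 1
14. ¬(p → q), 1
15. ¬q, 1
Accessibility: 0R0, 0R1, 1R0, 1R1
Branch closes: q and ¬q both at 1.
All branches of the negation close; one closing branch shown above.

Valid in S5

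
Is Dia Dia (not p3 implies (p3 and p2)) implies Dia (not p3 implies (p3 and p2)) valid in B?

Tableau for the negation not (Dia Dia (not p3 implies (p3 and p2)) implies Dia (not p3 implies (p3 and p2))):
1. not (Dia Dia (not p3 implies (p3 and p2)) implies Dia (not p3 implies (p3 and p2))), w0
2. Dia Dia (not p3 implies (p3 and p2)), w0
3. not Dia (not p3 implies (p3 and p2)), w0
4. not (not p3 implies (p3 and p2)), w0
5. not p3, w0
6. not (p3 and p2), w0
7. not p2, w0
8. Dia (not p3 implies (p3 and p2)), w1
9. not (not p3 implies (p3 and p2)), w1
10. not p3, w1
11. not (p3 and p2), w1
12. not p2, w1
13. not p3 implies (p3 and p2), w2
14. p3 and p2, w2
15. p3, w2
16. p2, w2
Accessibility: w0Rw0, w0Rw1, w1Rw0, w1Rw1, w1Rw2, w2Rw1, w2Rw2
The negation has an open branch (countermodel exists).

Not valid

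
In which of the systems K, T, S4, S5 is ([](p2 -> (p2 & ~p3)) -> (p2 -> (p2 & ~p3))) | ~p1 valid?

T, S4, S5

T-tableau for the negation ~(([](p2 -> (p2 & ~p3)) -> (p2 -> (p2 & ~p3))) | ~p1):
1. ~(([](p2 -> (p2 & ~p3)) -> (p2 -> (p2 & ~p3))) | ~p1), 0
2. ~([](p2 -> (p2 & ~p3)) -> (p2 -> (p2 & ~p3))), 0
3. p1, 0
4. [](p2 -> (p2 & ~p3)), 0
5. ~(p2 -> (p2 & ~p3)), 0
6. p2, 0
7. ~(p2 & ~p3), 0
8. p2 -> (p2 & ~p3), 0
9. p3, 0
10. p2 & ~p3, 0
11. ~p3, 0
Accessibility: 0R0
Branch closes: p3 and ~p3 both at 0.
Every branch closes (one shown): valid in T, hence also in S4, S5 (every theorem of T is a theorem of S4 and S5).
K-tableau for the negation ~(([](p2 -> (p2 & ~p3)) -> (p2 -> (p2 & ~p3))) | ~p1):
1. ~(([](p2 -> (p2 & ~p3)) -> (p2 -> (p2 & ~p3))) | ~p1), 0
2. ~([](p2 -> (p2 & ~p3)) -> (p2 -> (p2 & ~p3))), 0
3. p1, 0
4. [](p2 -> (p2 & ~p3)), 0
5. ~(p2 -> (p2 & ~p3)), 0
6. p2, 0
7. ~(p2 & ~p3), 0
8. p3, 0
Complete open branch: countermodel on a K-frame, so not valid in K.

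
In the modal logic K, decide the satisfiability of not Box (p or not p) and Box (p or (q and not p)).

Unsatisfiable

1. not Box (p or not p) and Box (p or (q and not p)), w0
2. not Box (p or not p), w0   [and-rule on 1]
3. Box (p or (q and not p)), w0   [and-rule on 1]
4. not (p or not p), w1   [neg-Box-rule on 2: fresh world w1, w0Rw1]
5. not p, w1   [neg-or-rule on 4]
6. p, w1   [neg-or-rule on 4]
Accessibility: w0Rw1
Branch closes: p and not p both at w1.
All branches of the tableau close; one closing branch shown above.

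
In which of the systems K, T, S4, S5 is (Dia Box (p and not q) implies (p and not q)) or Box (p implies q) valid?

S5

S4-tableau for the negation not ((Dia Box (p and not q) implies (p and not q)) or Box (p implies q)):
1. not ((Dia Box (p and not q) implies (p and not q)) or Box (p implies q)), u
2. not (Dia Box (p and not q) implies (p and not q)), u
3. not Box (p implies q), u
4. Dia Box (p and not q), u
5. not (p and not q), u
6. q, u
7. not (p implies q), v
8. p, v
9. not q, v
10. Box (p and not q), w
11. p and not q, w
12. p, w
13. not q, w
Accessibility: uRu, uRv, uRw, vRv, wRw
Complete open branch: countermodel on an S4-frame, so not valid in S4, nor in K, T (the same frame is also a K-frame and a T-frame).
S5-tableau for the negation not ((Dia Box (p and not q) implies (p and not q)) or Box (p implies q)):
1. not ((Dia Box (p and not q) implies (p and not q)) or Box (p implies q)), u
2. not (Dia Box (p and not q) implies (p and not q)), u
3. not Box (p implies q), u
4. Dia Box (p and not q), u
5. not (p and not q), u
6. q, u
7. not (p implies q), v
8. p, v
9. not q, v
10. Box (p and not q), w
11. p and not q, u
12. p, u
13. not q, u
Accessibility: uRu, uRv, uRw, vRu, vRv, vRw, wRu, wRv, wRw
Branch closes: q and not q both at u.
Every branch closes (one shown): valid in S5.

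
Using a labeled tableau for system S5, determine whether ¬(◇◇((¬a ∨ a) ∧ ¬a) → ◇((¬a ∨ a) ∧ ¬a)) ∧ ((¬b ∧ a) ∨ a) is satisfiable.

Unsatisfiable (every branch closes)

1. ¬(◇◇((¬a ∨ a) ∧ ¬a) → ◇((¬a ∨ a) ∧ ¬a)) ∧ ((¬b ∧ a) ∨ a), u
2. ¬(◇◇((¬a ∨ a) ∧ ¬a) → ◇((¬a ∨ a) ∧ ¬a)), u
3. (¬b ∧ a) ∨ a, u
4. ◇◇((¬a ∨ a) ∧ ¬a), u
5. ¬◇((¬a ∨ a) ∧ ¬a), u
6. ¬((¬a ∨ a) ∧ ¬a), u
7. ¬b ∧ a, u
8. ¬b, u
9. a, u
10. ◇((¬a ∨ a) ∧ ¬a), v
11. ¬((¬a ∨ a) ∧ ¬a), v
12. a, v
13. (¬a ∨ a) ∧ ¬a, w
14. ¬a ∨ a, w
15. ¬a, w
16. ¬((¬a ∨ a) ∧ ¬a), w
17. ¬(¬a ∨ a), w
18. a, w
Accessibility: uRu, uRv, uRw, vRu, vRv, vRw, wRu, wRv, wRw
Branch closes: a and ¬a both at w.
All branches of the tableau close; one closing branch shown above.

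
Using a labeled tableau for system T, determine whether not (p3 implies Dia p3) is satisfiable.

Unsatisfiable (every branch closes)

1. not (p3 implies Dia p3), u
2. p3, u
3. not Dia p3, u
4. not p3, u
Accessibility: uRu
Branch closes: p3 and not p3 both at u.
(One branch shown.) All branches close.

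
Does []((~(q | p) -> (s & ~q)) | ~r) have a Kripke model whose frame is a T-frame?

1. []((~(q | p) -> (s & ~q)) | ~r), 0
2. (~(q | p) -> (s & ~q)) | ~r, 0
3. ~r, 0
Accessibility: 0R0

Yes, satisfiable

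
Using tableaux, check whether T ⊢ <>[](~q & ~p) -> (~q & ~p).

No, not valid

Tableau for the negation ~(<>[](~q & ~p) -> (~q & ~p)):
1. ~(<>[](~q & ~p) -> (~q & ~p)), 0
2. <>[](~q & ~p), 0
3. ~(~q & ~p), 0
4. p, 0
5. [](~q & ~p), 1
6. ~q & ~p, 1
7. ~q, 1
8. ~p, 1
Accessibility: 0R0, 0R1, 1R1
The negation has an open branch (countermodel exists).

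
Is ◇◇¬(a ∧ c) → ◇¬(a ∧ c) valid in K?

Not valid

Tableau for the negation ¬(◇◇¬(a ∧ c) → ◇¬(a ∧ c)):
1. ¬(◇◇¬(a ∧ c) → ◇¬(a ∧ c)), w0
2. ◇◇¬(a ∧ c), w0   [¬→-rule on 1]
3. ¬◇¬(a ∧ c), w0   [¬→-rule on 1]
4. ◇¬(a ∧ c), w1   [◇-rule on 2: fresh world w1, w0Rw1]
5. a ∧ c, w1   [¬◇-rule on 3 via w0Rw1]
6. a, w1   [∧-rule on 5]
7. c, w1   [∧-rule on 5]
8. ¬(a ∧ c), w2   [◇-rule on 4: fresh world w2, w1Rw2]
9. ¬c, w2   [¬∧-rule on 8 (branches; this branch)]
Accessibility: w0Rw1, w1Rw2
The negation has an open branch (countermodel exists).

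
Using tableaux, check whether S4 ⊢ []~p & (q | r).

Tableau for the negation ~([]~p & (q | r)):
1. ~([]~p & (q | r)), 0
2. ~(q | r), 0
3. ~q, 0
4. ~r, 0
Accessibility: 0R0
The negation has an open branch (countermodel exists).

No, not valid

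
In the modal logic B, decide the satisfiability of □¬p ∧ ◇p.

Unsatisfiable (every branch closes)

1. □¬p ∧ ◇p, u
2. □¬p, u
3. ◇p, u
4. ¬p, u
5. p, v
6. ¬p, v
Accessibility: uRu, uRv, vRu, vRv
Branch closes: p and ¬p both at v.
(One branch shown.) All branches close.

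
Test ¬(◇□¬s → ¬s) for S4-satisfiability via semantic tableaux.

Satisfiable

1. ¬(◇□¬s → ¬s), 0
2. ◇□¬s, 0   [¬→-rule on 1]
3. s, 0   [¬→-rule on 1]
4. □¬s, 1   [◇-rule on 2: fresh world 1, 0R1]
5. ¬s, 1   [□-rule on 4 via 1R1]
Accessibility: 0R0, 0R1, 1R1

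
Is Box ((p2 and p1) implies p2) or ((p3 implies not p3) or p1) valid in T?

Valid

Tableau for the negation not (Box ((p2 and p1) implies p2) or ((p3 implies not p3) or p1)):
1. not (Box ((p2 and p1) implies p2) or ((p3 implies not p3) or p1)), w0
2. not Box ((p2 and p1) implies p2), w0
3. not ((p3 implies not p3) or p1), w0
4. not (p3 implies not p3), w0
5. not p1, w0
6. p3, w0
7. not ((p2 and p1) implies p2), w1
8. p2 and p1, w1
9. not p2, w1
10. p2, w1
11. p1, w1
Accessibility: w0Rw0, w0Rw1, w1Rw1
Branch closes: p2 and not p2 both at w1.
Every branch of the negation's tableau closes; the branch above is one of them.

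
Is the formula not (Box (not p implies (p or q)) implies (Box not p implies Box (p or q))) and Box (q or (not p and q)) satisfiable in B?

No, unsatisfiable

1. not (Box (not p implies (p or q)) implies (Box not p implies Box (p or q))) and Box (q or (not p and q)), w0
2. not (Box (not p implies (p or q)) implies (Box not p implies Box (p or q))), w0
3. Box (q or (not p and q)), w0
4. Box (not p implies (p or q)), w0
5. not (Box not p implies Box (p or q)), w0
6. Box not p, w0
7. not Box (p or q), w0
8. q or (not p and q), w0
9. not p implies (p or q), w0
10. not p, w0
11. not p and q, w0
12. q, w0
13. p or q, w0
14. not (p or q), w1
15. not p, w1
16. not q, w1
17. q or (not p and q), w1
18. not p implies (p or q), w1
19. not p and q, w1
20. q, w1
Accessibility: w0Rw0, w0Rw1, w1Rw0, w1Rw1
Branch closes: q and not q both at w1.
Every branch closes; the branch above is one of them.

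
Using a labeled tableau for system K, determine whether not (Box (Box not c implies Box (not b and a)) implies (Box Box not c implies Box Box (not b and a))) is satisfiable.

Unsatisfiable (every branch closes)

1. not (Box (Box not c implies Box (not b and a)) implies (Box Box not c implies Box Box (not b and a))), 0
2. Box (Box not c implies Box (not b and a)), 0   [neg-implies-rule on 1]
3. not (Box Box not c implies Box Box (not b and a)), 0   [neg-implies-rule on 1]
4. Box Box not c, 0   [neg-implies-rule on 3]
5. not Box Box (not b and a), 0   [neg-implies-rule on 3]
6. not Box (not b and a), 1   [neg-Box-rule on 5: fresh world 1, 0R1]
7. Box not c implies Box (not b and a), 1   [Box-rule on 2 via 0R1]
8. Box not c, 1   [Box-rule on 4 via 0R1]
9. not Box not c, 1   [implies-rule on 7 (branches; this branch)]
10. not (not b and a), 2   [neg-Box-rule on 6: fresh world 2, 1R2]
11. not c, 2   [Box-rule on 8 via 1R2]
12. not a, 2   [neg-and-rule on 10 (branches; this branch)]
13. c, 3   [neg-Box-rule on 9: fresh world 3, 1R3]
14. not c, 3   [Box-rule on 8 via 1R3]
Accessibility: 0R1, 1R2, 1R3
Branch closes: c and not c both at 3.
(One branch shown.) All branches close.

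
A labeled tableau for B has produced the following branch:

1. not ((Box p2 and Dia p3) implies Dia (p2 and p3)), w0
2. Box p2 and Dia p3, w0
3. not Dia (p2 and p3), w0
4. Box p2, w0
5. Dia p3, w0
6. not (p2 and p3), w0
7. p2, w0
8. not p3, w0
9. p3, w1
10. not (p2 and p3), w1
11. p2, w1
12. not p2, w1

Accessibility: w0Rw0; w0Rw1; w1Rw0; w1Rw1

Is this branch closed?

Both p2 and not p2 appear at w1.

Closed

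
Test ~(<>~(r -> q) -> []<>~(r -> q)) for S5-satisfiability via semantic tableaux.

No, unsatisfiable

1. ~(<>~(r -> q) -> []<>~(r -> q)), 0
2. <>~(r -> q), 0   [~->-rule on 1]
3. ~[]<>~(r -> q), 0   [~->-rule on 1]
4. ~(r -> q), 1   [<>-rule on 2: fresh world 1, 0R1]
5. r, 1   [~->-rule on 4]
6. ~q, 1   [~->-rule on 4]
7. ~<>~(r -> q), 2   [~[]-rule on 3: fresh world 2, 0R2]
8. r -> q, 0   [~<>-rule on 7 via 2R0]
9. r -> q, 1   [~<>-rule on 7 via 2R1]
10. r -> q, 2   [~<>-rule on 7 via 2R2]
11. q, 0   [->-rule on 8 (branches; this branch)]
12. q, 1   [->-rule on 9 (branches; this branch)]
Accessibility: 0R0, 0R1, 0R2, 1R0, 1R1, 1R2, 2R0, 2R1, 2R2
Branch closes: q and ~q both at 1.
All branches of the tableau close; one closing branch shown above.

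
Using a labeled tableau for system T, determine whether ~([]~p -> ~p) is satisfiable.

No, unsatisfiable

1. ~([]~p -> ~p), w0
2. []~p, w0   [~->-rule on 1]
3. p, w0   [~->-rule on 1]
4. ~p, w0   [[]-rule on 2 via w0Rw0]
Accessibility: w0Rw0
Branch closes: p and ~p both at w0.
Every branch closes; the branch above is one of them.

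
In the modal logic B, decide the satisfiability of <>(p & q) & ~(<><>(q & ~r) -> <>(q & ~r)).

1. <>(p & q) & ~(<><>(q & ~r) -> <>(q & ~r)), u
2. <>(p & q), u
3. ~(<><>(q & ~r) -> <>(q & ~r)), u
4. <><>(q & ~r), u
5. ~<>(q & ~r), u
6. ~(q & ~r), u
7. r, u
8. p & q, v
9. p, v
10. q, v
11. ~(q & ~r), v
12. r, v
13. <>(q & ~r), w
14. ~(q & ~r), w
15. r, w
16. q & ~r, x
17. q, x
18. ~r, x
Accessibility: uRu, uRv, uRw, vRu, vRv, wRu, wRw, wRx, xRw, xRx

Satisfiable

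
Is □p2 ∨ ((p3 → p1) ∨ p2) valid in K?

No, not valid

Tableau for the negation ¬(□p2 ∨ ((p3 → p1) ∨ p2)):
1. ¬(□p2 ∨ ((p3 → p1) ∨ p2)), 0
2. ¬□p2, 0
3. ¬((p3 → p1) ∨ p2), 0
4. ¬(p3 → p1), 0
5. ¬p2, 0
6. p3, 0
7. ¬p1, 0
8. ¬p2, 1
Accessibility: 0R1
The negation has an open branch (countermodel exists).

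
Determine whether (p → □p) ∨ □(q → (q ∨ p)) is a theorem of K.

Tableau for the negation ¬((p → □p) ∨ □(q → (q ∨ p))):
1. ¬((p → □p) ∨ □(q → (q ∨ p))), w0
2. ¬(p → □p), w0   [¬∨-rule on 1]
3. ¬□(q → (q ∨ p)), w0   [¬∨-rule on 1]
4. p, w0   [¬→-rule on 2]
5. ¬□p, w0   [¬→-rule on 2]
6. ¬(q → (q ∨ p)), w1   [¬□-rule on 3: fresh world w1, w0Rw1]
7. q, w1   [¬→-rule on 6]
8. ¬(q ∨ p), w1   [¬→-rule on 6]
9. ¬q, w1   [¬∨-rule on 8]
10. ¬p, w1   [¬∨-rule on 8]
Accessibility: w0Rw1
Branch closes: q and ¬q both at w1.
Every branch of the negation's tableau closes; the branch above is one of them.

Valid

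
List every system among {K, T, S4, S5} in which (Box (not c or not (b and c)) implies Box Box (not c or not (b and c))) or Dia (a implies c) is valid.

S4, S5

S4-tableau for the negation not ((Box (not c or not (b and c)) implies Box Box (not c or not (b and c))) or Dia (a implies c)):
1. not ((Box (not c or not (b and c)) implies Box Box (not c or not (b and c))) or Dia (a implies c)), w0
2. not (Box (not c or not (b and c)) implies Box Box (not c or not (b and c))), w0
3. not Dia (a implies c), w0
4. Box (not c or not (b and c)), w0
5. not Box Box (not c or not (b and c)), w0
6. not (a implies c), w0
7. a, w0
8. not c, w0
9. not c or not (b and c), w0
10. not (b and c), w0
11. not Box (not c or not (b and c)), w1
12. not (a implies c), w1
13. a, w1
14. not c, w1
15. not c or not (b and c), w1
16. not (b and c), w1
17. not (not c or not (b and c)), w2
18. c, w2
19. b and c, w2
20. b, w2
21. not (a implies c), w2
22. a, w2
23. not c, w2
Accessibility: w0Rw0, w0Rw1, w0Rw2, w1Rw1, w1Rw2, w2Rw2
Branch closes: c and not c both at w2.
Every branch closes (one shown): valid in S4, hence also in S5 (every theorem of S4 is a theorem of S5).
T-tableau for the negation not ((Box (not c or not (b and c)) implies Box Box (not c or not (b and c))) or Dia (a implies c)):
1. not ((Box (not c or not (b and c)) implies Box Box (not c or not (b and c))) or Dia (a implies c)), w0
2. not (Box (not c or not (b and c)) implies Box Box (not c or not (b and c))), w0
3. not Dia (a implies c), w0
4. Box (not c or not (b and c)), w0
5. not Box Box (not c or not (b and c)), w0
6. not (a implies c), w0
7. a, w0
8. not c, w0
9. not c or not (b and c), w0
10. not (b and c), w0
11. not Box (not c or not (b and c)), w1
12. not (a implies c), w1
13. a, w1
14. not c, w1
15. not c or not (b and c), w1
16. not (b and c), w1
17. not (not c or not (b and c)), w2
18. c, w2
19. b and c, w2
20. b, w2
Accessibility: w0Rw0, w0Rw1, w1Rw1, w1Rw2, w2Rw2
Complete open branch: countermodel on a T-frame, so not valid in T, nor in K (the same frame is also a K-frame).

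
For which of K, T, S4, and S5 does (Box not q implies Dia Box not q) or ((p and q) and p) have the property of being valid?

T, S4, S5

K-tableau for the negation not ((Box not q implies Dia Box not q) or ((p and q) and p)):
1. not ((Box not q implies Dia Box not q) or ((p and q) and p)), u
2. not (Box not q implies Dia Box not q), u
3. not ((p and q) and p), u
4. Box not q, u
5. not Dia Box not q, u
6. not p, u
Complete open branch: countermodel on a K-frame, so not valid in K.
T-tableau for the negation not ((Box not q implies Dia Box not q) or ((p and q) and p)):
1. not ((Box not q implies Dia Box not q) or ((p and q) and p)), u
2. not (Box not q implies Dia Box not q), u
3. not ((p and q) and p), u
4. Box not q, u
5. not Dia Box not q, u
6. not q, u
7. not Box not q, u
8. not (p and q), u
9. q, v
10. not q, v
Accessibility: uRu, uRv, vRv
Branch closes: q and not q both at v.
Every branch closes (one shown): valid in T, hence also in S4, S5 (every theorem of T is a theorem of S4 and S5).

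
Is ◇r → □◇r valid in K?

Not valid

Tableau for the negation ¬(◇r → □◇r):
1. ¬(◇r → □◇r), 0
2. ◇r, 0
3. ¬□◇r, 0
4. r, 1
5. ¬◇r, 2
Accessibility: 0R1, 0R2
The negation has an open branch (countermodel exists).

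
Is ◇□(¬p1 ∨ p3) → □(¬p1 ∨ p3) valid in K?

Invalid (countermodel exists)

Tableau for the negation ¬(◇□(¬p1 ∨ p3) → □(¬p1 ∨ p3)):
1. ¬(◇□(¬p1 ∨ p3) → □(¬p1 ∨ p3)), 0
2. ◇□(¬p1 ∨ p3), 0   [¬→-rule on 1]
3. ¬□(¬p1 ∨ p3), 0   [¬→-rule on 1]
4. □(¬p1 ∨ p3), 1   [◇-rule on 2: fresh world 1, 0R1]
5. ¬(¬p1 ∨ p3), 2   [¬□-rule on 3: fresh world 2, 0R2]
6. p1, 2   [¬∨-rule on 5]
7. ¬p3, 2   [¬∨-rule on 5]
Accessibility: 0R1, 0R2
The negation has an open branch (countermodel exists).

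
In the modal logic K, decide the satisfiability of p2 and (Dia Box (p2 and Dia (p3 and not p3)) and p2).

Satisfiable

1. p2 and (Dia Box (p2 and Dia (p3 and not p3)) and p2), u
2. p2, u   [and-rule on 1]
3. Dia Box (p2 and Dia (p3 and not p3)) and p2, u   [and-rule on 1]
4. Dia Box (p2 and Dia (p3 and not p3)), u   [and-rule on 3]
5. Box (p2 and Dia (p3 and not p3)), v   [Dia-rule on 4: fresh world v, uRv]
Accessibility: uRv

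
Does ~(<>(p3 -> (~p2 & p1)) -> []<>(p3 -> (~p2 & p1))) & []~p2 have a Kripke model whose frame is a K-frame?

1. ~(<>(p3 -> (~p2 & p1)) -> []<>(p3 -> (~p2 & p1))) & []~p2, w0
2. ~(<>(p3 -> (~p2 & p1)) -> []<>(p3 -> (~p2 & p1))), w0   [&-rule on 1]
3. []~p2, w0   [&-rule on 1]
4. <>(p3 -> (~p2 & p1)), w0   [~->-rule on 2]
5. ~[]<>(p3 -> (~p2 & p1)), w0   [~->-rule on 2]
6. p3 -> (~p2 & p1), w1   [<>-rule on 4: fresh world w1, w0Rw1]
7. ~p2, w1   [[]-rule on 3 via w0Rw1]
8. ~p2 & p1, w1   [->-rule on 6 (branches; this branch)]
9. p1, w1   [&-rule on 8]
10. ~<>(p3 -> (~p2 & p1)), w2   [~[]-rule on 5: fresh world w2, w0Rw2]
11. ~p2, w2   [[]-rule on 3 via w0Rw2]
Accessibility: w0Rw1, w0Rw2

Satisfiable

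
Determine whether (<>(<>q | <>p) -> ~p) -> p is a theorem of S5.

Tableau for the negation ~((<>(<>q | <>p) -> ~p) -> p):
1. ~((<>(<>q | <>p) -> ~p) -> p), u
2. <>(<>q | <>p) -> ~p, u   [~->-rule on 1]
3. ~p, u   [~->-rule on 1]
Accessibility: uRu
The negation has an open branch (countermodel exists).

Invalid (countermodel exists)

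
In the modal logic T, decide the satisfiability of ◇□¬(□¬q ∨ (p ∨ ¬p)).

Unsatisfiable

1. ◇□¬(□¬q ∨ (p ∨ ¬p)), 0
2. □¬(□¬q ∨ (p ∨ ¬p)), 1   [◇-rule on 1: fresh world 1, 0R1]
3. ¬(□¬q ∨ (p ∨ ¬p)), 1   [□-rule on 2 via 1R1]
4. ¬□¬q, 1   [¬∨-rule on 3]
5. ¬(p ∨ ¬p), 1   [¬∨-rule on 3]
6. ¬p, 1   [¬∨-rule on 5]
7. p, 1   [¬∨-rule on 5]
Accessibility: 0R0, 0R1, 1R1
Branch closes: p and ¬p both at 1.
Every branch closes; the branch above is one of them.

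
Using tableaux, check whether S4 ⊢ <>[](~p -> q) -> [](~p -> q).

No, not valid

Tableau for the negation ~(<>[](~p -> q) -> [](~p -> q)):
1. ~(<>[](~p -> q) -> [](~p -> q)), w0
2. <>[](~p -> q), w0
3. ~[](~p -> q), w0
4. [](~p -> q), w1
5. ~p -> q, w1
6. q, w1
7. ~(~p -> q), w2
8. ~p, w2
9. ~q, w2
Accessibility: w0Rw0, w0Rw1, w0Rw2, w1Rw1, w2Rw2
The negation has an open branch (countermodel exists).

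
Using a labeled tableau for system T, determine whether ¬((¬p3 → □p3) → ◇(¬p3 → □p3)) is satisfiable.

1. ¬((¬p3 → □p3) → ◇(¬p3 → □p3)), 0
2. ¬p3 → □p3, 0   [¬→-rule on 1]
3. ¬◇(¬p3 → □p3), 0   [¬→-rule on 1]
4. ¬(¬p3 → □p3), 0   [¬◇-rule on 3 via 0R0]
5. ¬p3, 0   [¬→-rule on 4]
6. ¬□p3, 0   [¬→-rule on 4]
7. □p3, 0   [→-rule on 2 (branches; this branch)]
8. p3, 0   [□-rule on 7 via 0R0]
Accessibility: 0R0
Branch closes: p3 and ¬p3 both at 0.
All branches of the tableau close; one closing branch shown above.

Unsatisfiable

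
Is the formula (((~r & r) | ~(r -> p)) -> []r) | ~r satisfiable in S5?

Satisfiable

1. (((~r & r) | ~(r -> p)) -> []r) | ~r, 0
2. ~r, 0   [|-rule on 1 (branches; this branch)]
Accessibility: 0R0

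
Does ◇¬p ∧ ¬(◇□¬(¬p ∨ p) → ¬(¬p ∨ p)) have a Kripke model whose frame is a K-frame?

1. ◇¬p ∧ ¬(◇□¬(¬p ∨ p) → ¬(¬p ∨ p)), 0
2. ◇¬p, 0   [∧-rule on 1]
3. ¬(◇□¬(¬p ∨ p) → ¬(¬p ∨ p)), 0   [∧-rule on 1]
4. ◇□¬(¬p ∨ p), 0   [¬→-rule on 3]
5. ¬p ∨ p, 0   [¬→-rule on 3]
6. p, 0   [∨-rule on 5 (branches; this branch)]
7. ¬p, 1   [◇-rule on 2: fresh world 1, 0R1]
8. □¬(¬p ∨ p), 2   [◇-rule on 4: fresh world 2, 0R2]
Accessibility: 0R1, 0R2

Yes, satisfiable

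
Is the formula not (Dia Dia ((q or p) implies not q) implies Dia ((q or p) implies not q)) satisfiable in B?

1. not (Dia Dia ((q or p) implies not q) implies Dia ((q or p) implies not q)), w0
2. Dia Dia ((q or p) implies not q), w0
3. not Dia ((q or p) implies not q), w0
4. not ((q or p) implies not q), w0
5. q or p, w0
6. q, w0
7. p, w0
8. Dia ((q or p) implies not q), w1
9. not ((q or p) implies not q), w1
10. q or p, w1
11. q, w1
12. p, w1
13. (q or p) implies not q, w2
14. not q, w2
Accessibility: w0Rw0, w0Rw1, w1Rw0, w1Rw1, w1Rw2, w2Rw1, w2Rw2

Yes, satisfiable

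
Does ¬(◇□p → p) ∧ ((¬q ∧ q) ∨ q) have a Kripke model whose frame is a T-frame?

1. ¬(◇□p → p) ∧ ((¬q ∧ q) ∨ q), w0
2. ¬(◇□p → p), w0
3. (¬q ∧ q) ∨ q, w0
4. ◇□p, w0
5. ¬p, w0
6. q, w0
7. □p, w1
8. p, w1
Accessibility: w0Rw0, w0Rw1, w1Rw1

Satisfiable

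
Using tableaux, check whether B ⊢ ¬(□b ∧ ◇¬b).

Valid

Tableau for the negation □b ∧ ◇¬b:
1. □b ∧ ◇¬b, u
2. □b, u
3. ◇¬b, u
4. b, u
5. ¬b, v
6. b, v
Accessibility: uRu, uRv, vRu, vRv
Branch closes: b and ¬b both at v.
All branches of the negation close; one closing branch shown above.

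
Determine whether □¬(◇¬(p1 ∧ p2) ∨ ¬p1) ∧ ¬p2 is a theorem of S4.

Tableau for the negation ¬(□¬(◇¬(p1 ∧ p2) ∨ ¬p1) ∧ ¬p2):
1. ¬(□¬(◇¬(p1 ∧ p2) ∨ ¬p1) ∧ ¬p2), w0
2. p2, w0
Accessibility: w0Rw0
The negation has an open branch (countermodel exists).

No, not valid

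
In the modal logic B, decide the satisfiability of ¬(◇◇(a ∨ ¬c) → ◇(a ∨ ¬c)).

1. ¬(◇◇(a ∨ ¬c) → ◇(a ∨ ¬c)), u
2. ◇◇(a ∨ ¬c), u   [¬→-rule on 1]
3. ¬◇(a ∨ ¬c), u   [¬→-rule on 1]
4. ¬(a ∨ ¬c), u   [¬◇-rule on 3 via uRu]
5. ¬a, u   [¬∨-rule on 4]
6. c, u   [¬∨-rule on 4]
7. ◇(a ∨ ¬c), v   [◇-rule on 2: fresh world v, uRv]
8. ¬(a ∨ ¬c), v   [¬◇-rule on 3 via uRv]
9. ¬a, v   [¬∨-rule on 8]
10. c, v   [¬∨-rule on 8]
11. a ∨ ¬c, w   [◇-rule on 7: fresh world w, vRw]
12. ¬c, w   [∨-rule on 11 (branches; this branch)]
Accessibility: uRu, uRv, vRu, vRv, vRw, wRv, wRw

Yes, satisfiable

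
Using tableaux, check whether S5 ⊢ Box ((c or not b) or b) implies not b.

Tableau for the negation not (Box ((c or not b) or b) implies not b):
1. not (Box ((c or not b) or b) implies not b), w0
2. Box ((c or not b) or b), w0
3. b, w0
4. (c or not b) or b, w0
Accessibility: w0Rw0
The negation has an open branch (countermodel exists).

Not valid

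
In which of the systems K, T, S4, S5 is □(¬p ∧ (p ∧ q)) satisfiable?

K-tableau for the formula:
1. □(¬p ∧ (p ∧ q)), u
Complete open branch: satisfiable in K.
T-tableau for the formula:
1. □(¬p ∧ (p ∧ q)), u
2. ¬p ∧ (p ∧ q), u   [□-rule on 1 via uRu]
3. ¬p, u   [∧-rule on 2]
4. p ∧ q, u   [∧-rule on 2]
5. p, u   [∧-rule on 4]
6. q, u   [∧-rule on 4]
Accessibility: uRu
Branch closes: p and ¬p both at u.
Every branch closes (one shown): unsatisfiable in T, hence also in S4, S5 (every S4/S5-frame is a T-frame).

K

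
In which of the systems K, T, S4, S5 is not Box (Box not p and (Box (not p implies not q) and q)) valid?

T-tableau for the negation Box (Box not p and (Box (not p implies not q) and q)):
1. Box (Box not p and (Box (not p implies not q) and q)), w0
2. Box not p and (Box (not p implies not q) and q), w0
3. Box not p, w0
4. Box (not p implies not q) and q, w0
5. Box (not p implies not q), w0
6. q, w0
7. not p, w0
8. not p implies not q, w0
9. not q, w0
Accessibility: w0Rw0
Branch closes: q and not q both at w0.
Every branch closes (one shown): valid in T, hence also in S4, S5 (every theorem of T is a theorem of S4 and S5).
K-tableau for the negation Box (Box not p and (Box (not p implies not q) and q)):
1. Box (Box not p and (Box (not p implies not q) and q)), w0
Complete open branch: countermodel on a K-frame, so not valid in K.

T, S4, S5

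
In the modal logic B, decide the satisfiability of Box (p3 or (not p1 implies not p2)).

1. Box (p3 or (not p1 implies not p2)), 0
2. p3 or (not p1 implies not p2), 0
3. not p1 implies not p2, 0
4. not p2, 0
Accessibility: 0R0

Yes, satisfiable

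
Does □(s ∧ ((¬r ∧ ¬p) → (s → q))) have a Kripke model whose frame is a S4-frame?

1. □(s ∧ ((¬r ∧ ¬p) → (s → q))), u
2. s ∧ ((¬r ∧ ¬p) → (s → q)), u   [□-rule on 1 via uRu]
3. s, u   [∧-rule on 2]
4. (¬r ∧ ¬p) → (s → q), u   [∧-rule on 2]
5. s → q, u   [→-rule on 4 (branches; this branch)]
6. q, u   [→-rule on 5 (branches; this branch)]
Accessibility: uRu

Satisfiable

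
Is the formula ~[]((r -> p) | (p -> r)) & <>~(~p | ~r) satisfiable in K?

1. ~[]((r -> p) | (p -> r)) & <>~(~p | ~r), w0
2. ~[]((r -> p) | (p -> r)), w0
3. <>~(~p | ~r), w0
4. ~((r -> p) | (p -> r)), w1
5. ~(r -> p), w1
6. ~(p -> r), w1
7. r, w1
8. ~p, w1
9. p, w1
10. ~r, w1
Accessibility: w0Rw1
Branch closes: p and ~p both at w1.
(One branch shown.) All branches close.

Unsatisfiable (every branch closes)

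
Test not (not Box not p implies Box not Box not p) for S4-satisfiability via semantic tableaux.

1. not (not Box not p implies Box not Box not p), w0
2. not Box not p, w0
3. not Box not Box not p, w0
4. p, w1
5. Box not p, w2
6. not p, w2
Accessibility: w0Rw0, w0Rw1, w0Rw2, w1Rw1, w2Rw2

Satisfiable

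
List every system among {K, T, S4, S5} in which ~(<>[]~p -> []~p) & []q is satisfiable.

K, T, S4

S4-tableau for the formula:
1. ~(<>[]~p -> []~p) & []q, w0
2. ~(<>[]~p -> []~p), w0
3. []q, w0
4. <>[]~p, w0
5. ~[]~p, w0
6. q, w0
7. []~p, w1
8. q, w1
9. ~p, w1
10. p, w2
11. q, w2
Accessibility: w0Rw0, w0Rw1, w0Rw2, w1Rw1, w2Rw2
Complete open branch: satisfiable in S4, hence also in K, T (this S4-model is also a K-model and a T-model).
S5-tableau for the formula:
1. ~(<>[]~p -> []~p) & []q, w0
2. ~(<>[]~p -> []~p), w0
3. []q, w0
4. <>[]~p, w0
5. ~[]~p, w0
6. q, w0
7. []~p, w1
8. q, w1
9. ~p, w0
10. ~p, w1
11. p, w2
12. q, w2
13. ~p, w2
Accessibility: w0Rw0, w0Rw1, w0Rw2, w1Rw0, w1Rw1, w1Rw2, w2Rw0, w2Rw1, w2Rw2
Branch closes: p and ~p both at w2.
Every branch closes (one shown): unsatisfiable in S5.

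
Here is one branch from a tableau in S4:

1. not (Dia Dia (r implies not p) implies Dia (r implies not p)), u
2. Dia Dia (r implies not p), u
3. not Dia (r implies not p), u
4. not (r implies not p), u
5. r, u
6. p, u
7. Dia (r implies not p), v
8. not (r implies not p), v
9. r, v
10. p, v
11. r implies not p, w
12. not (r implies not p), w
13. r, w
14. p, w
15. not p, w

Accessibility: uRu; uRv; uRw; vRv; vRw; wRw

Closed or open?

Both p and not p appear at w.

Yes, closed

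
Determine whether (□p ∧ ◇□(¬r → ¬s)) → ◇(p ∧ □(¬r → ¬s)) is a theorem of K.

Valid

Tableau for the negation ¬((□p ∧ ◇□(¬r → ¬s)) → ◇(p ∧ □(¬r → ¬s))):
1. ¬((□p ∧ ◇□(¬r → ¬s)) → ◇(p ∧ □(¬r → ¬s))), w0
2. □p ∧ ◇□(¬r → ¬s), w0   [¬→-rule on 1]
3. ¬◇(p ∧ □(¬r → ¬s)), w0   [¬→-rule on 1]
4. □p, w0   [∧-rule on 2]
5. ◇□(¬r → ¬s), w0   [∧-rule on 2]
6. □(¬r → ¬s), w1   [◇-rule on 5: fresh world w1, w0Rw1]
7. ¬(p ∧ □(¬r → ¬s)), w1   [¬◇-rule on 3 via w0Rw1]
8. p, w1   [□-rule on 4 via w0Rw1]
9. ¬□(¬r → ¬s), w1   [¬∧-rule on 7 (branches; this branch)]
10. ¬(¬r → ¬s), w2   [¬□-rule on 9: fresh world w2, w1Rw2]
11. ¬r, w2   [¬→-rule on 10]
12. s, w2   [¬→-rule on 10]
13. ¬r → ¬s, w2   [□-rule on 6 via w1Rw2]
14. ¬s, w2   [→-rule on 13 (branches; this branch)]
Accessibility: w0Rw1, w1Rw2
Branch closes: s and ¬s both at w2.
All branches of the negation close; one closing branch shown above.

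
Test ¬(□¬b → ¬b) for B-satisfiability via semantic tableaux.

1. ¬(□¬b → ¬b), w0
2. □¬b, w0
3. b, w0
4. ¬b, w0
Accessibility: w0Rw0
Branch closes: b and ¬b both at w0.
(One branch shown.) All branches close.

Unsatisfiable (every branch closes)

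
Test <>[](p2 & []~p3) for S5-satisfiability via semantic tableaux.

Satisfiable (open branch found)

1. <>[](p2 & []~p3), 0
2. [](p2 & []~p3), 1
3. p2 & []~p3, 0
4. p2, 0
5. []~p3, 0
6. p2 & []~p3, 1
7. p2, 1
8. []~p3, 1
9. ~p3, 0
10. ~p3, 1
Accessibility: 0R0, 0R1, 1R0, 1R1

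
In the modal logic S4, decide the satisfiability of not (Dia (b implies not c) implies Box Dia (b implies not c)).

Satisfiable

1. not (Dia (b implies not c) implies Box Dia (b implies not c)), w0
2. Dia (b implies not c), w0   [neg-implies-rule on 1]
3. not Box Dia (b implies not c), w0   [neg-implies-rule on 1]
4. b implies not c, w1   [Dia-rule on 2: fresh world w1, w0Rw1]
5. not c, w1   [implies-rule on 4 (branches; this branch)]
6. not Dia (b implies not c), w2   [neg-Box-rule on 3: fresh world w2, w0Rw2]
7. not (b implies not c), w2   [neg-Dia-rule on 6 via w2Rw2]
8. b, w2   [neg-implies-rule on 7]
9. c, w2   [neg-implies-rule on 7]
Accessibility: w0Rw0, w0Rw1, w0Rw2, w1Rw1, w2Rw2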